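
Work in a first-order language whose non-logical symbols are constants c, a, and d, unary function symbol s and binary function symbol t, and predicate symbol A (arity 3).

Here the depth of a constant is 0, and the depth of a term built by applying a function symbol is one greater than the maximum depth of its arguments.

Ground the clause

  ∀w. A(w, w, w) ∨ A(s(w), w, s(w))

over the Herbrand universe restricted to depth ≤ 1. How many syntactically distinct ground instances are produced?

15

Ground terms of depth ≤ 1:
  Write N_k for the number of ground terms of depth ≤ k. A term of depth ≤ k is either a constant or a function symbol applied to arguments of depth ≤ k−1, so N_k = 3 + N_{k-1} + N_{k-1}^2.
  N_0 = 3
  N_1 = 3 + 3 + 3^2 = 15
So there are 15 ground terms available for substitution.
The variable w ranges independently over the available ground terms, and distinct assignments produce distinct instances.
Number of ground instances = 15.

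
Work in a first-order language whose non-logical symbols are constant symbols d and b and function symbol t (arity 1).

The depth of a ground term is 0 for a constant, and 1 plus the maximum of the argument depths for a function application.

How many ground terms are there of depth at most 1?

Write N_k for the number of ground terms of depth ≤ k. A term of depth ≤ k is either a constant or a function symbol applied to arguments of depth ≤ k−1, so N_k = 2 + N_{k-1}.
N_0 = 2
N_1 = 2 + 2 = 4
Explicitly: d, b, t(d), t(b).

4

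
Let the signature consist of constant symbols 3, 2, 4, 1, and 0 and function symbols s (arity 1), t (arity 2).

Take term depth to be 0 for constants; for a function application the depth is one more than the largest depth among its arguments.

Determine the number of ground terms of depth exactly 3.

If N_k denotes the number of depth-≤k ground terms, the 5 constants give N_0 = 5, and each function symbol of arity r contributes N_{k-1}^r new terms at level k: N_k = 5 + N_{k-1} + N_{k-1}^2.
N_0 = 5
N_1 = 5 + 5 + 5^2 = 35
N_2 = 5 + 35 + 35^2 = 1265
N_3 = 5 + 1265 + 1265^2 = 1601495
Terms of depth exactly 3: N_3 − N_2 = 1601495 − 1265 = 1600230.

1600230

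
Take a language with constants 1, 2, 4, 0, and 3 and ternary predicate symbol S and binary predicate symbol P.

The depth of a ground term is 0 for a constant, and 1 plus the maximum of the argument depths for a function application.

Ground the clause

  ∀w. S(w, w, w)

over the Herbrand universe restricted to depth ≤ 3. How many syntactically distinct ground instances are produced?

Ground terms of depth ≤ 3:
  With no function symbols every ground term is a constant, so there are exactly 5 ground terms at every depth bound.
  N_0 = 5
  N_1 = 5
  N_2 = 5
  N_3 = 5
So there are 5 ground terms available for substitution.
The body mentions the single quantified variable w; since ground terms form a free algebra, no two substitutions collapse to the same formula.
Number of ground instances = 5.

5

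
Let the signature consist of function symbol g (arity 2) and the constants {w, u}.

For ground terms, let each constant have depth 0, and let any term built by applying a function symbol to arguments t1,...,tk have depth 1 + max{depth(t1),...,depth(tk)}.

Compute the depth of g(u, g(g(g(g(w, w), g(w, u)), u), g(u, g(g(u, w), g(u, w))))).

depth(g(w, w)) = 1 + max(0, 0) = 1
depth(g(w, u)) = 1 + max(0, 0) = 1
depth(g(g(w, w), g(w, u))) = 1 + max(1, 1) = 2
depth(g(g(g(w, w), g(w, u)), u)) = 1 + max(2, 0) = 3
depth(g(u, w)) = 1 + max(0, 0) = 1
depth(g(g(u, w), g(u, w))) = 1 + max(1, 1) = 2
depth(g(u, g(g(u, w), g(u, w)))) = 1 + max(0, 2) = 3
depth(g(g(g(g(w, w), g(w, u)), u), g(u, g(g(u, w), g(u, w))))) = 1 + max(3, 3) = 4
depth(g(u, g(g(g(g(w, w), g(w, u)), u), g(u, g(g(u, w), g(u, w)))))) = 1 + max(0, 4) = 5

5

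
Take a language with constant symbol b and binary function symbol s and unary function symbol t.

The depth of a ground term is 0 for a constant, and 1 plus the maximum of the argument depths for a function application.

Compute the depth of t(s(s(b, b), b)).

3

depth(s(b, b)) = 1 + max(0, 0) = 1
depth(s(s(b, b), b)) = 1 + max(1, 0) = 2
depth(t(s(s(b, b), b))) = 1 + depth(s(s(b, b), b)) = 1 + 2 = 3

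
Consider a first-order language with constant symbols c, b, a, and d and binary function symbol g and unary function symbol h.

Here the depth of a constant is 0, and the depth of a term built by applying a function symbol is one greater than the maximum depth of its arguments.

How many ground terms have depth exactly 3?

364820

If N_k denotes the number of depth-≤k ground terms, the 4 constants give N_0 = 4, and each function symbol of arity r contributes N_{k-1}^r new terms at level k: N_k = 4 + N_{k-1}^2 + N_{k-1}.
N_0 = 4
N_1 = 4 + 4^2 + 4 = 24
N_2 = 4 + 24^2 + 24 = 604
N_3 = 4 + 604^2 + 604 = 365424
Terms of depth exactly 3: N_3 − N_2 = 365424 − 604 = 364820.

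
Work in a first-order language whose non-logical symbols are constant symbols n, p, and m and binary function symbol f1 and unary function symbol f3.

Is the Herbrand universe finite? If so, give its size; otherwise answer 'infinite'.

The signature has at least one function symbol (f1, arity 2) and at least one constant (n).
Iterating f1 gives infinitely many distinct ground terms: n, f1(n, n), f1(f1(n, n), f1(n, n)), ...
So the Herbrand universe is infinite.

infinite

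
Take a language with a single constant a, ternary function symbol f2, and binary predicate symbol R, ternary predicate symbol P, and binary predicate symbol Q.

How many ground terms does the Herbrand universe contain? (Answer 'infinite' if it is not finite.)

infinite

The signature has at least one function symbol (f2, arity 3) and at least one constant (a).
Iterating f2 gives infinitely many distinct ground terms: a, f2(a, a, a), f2(f2(a, a, a), f2(a, a, a), f2(a, a, a)), ...
So the Herbrand universe is infinite.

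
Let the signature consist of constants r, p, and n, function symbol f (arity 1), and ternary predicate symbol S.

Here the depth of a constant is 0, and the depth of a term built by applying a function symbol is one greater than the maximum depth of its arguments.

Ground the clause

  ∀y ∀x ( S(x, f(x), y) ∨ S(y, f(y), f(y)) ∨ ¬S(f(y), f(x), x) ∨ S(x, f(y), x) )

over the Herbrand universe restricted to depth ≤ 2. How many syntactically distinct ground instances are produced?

81

Ground terms of depth ≤ 2:
  Let N_k count ground terms of depth at most k. Each non-constant term of depth ≤ k is some function symbol applied to depth-≤(k−1) arguments, giving N_k = 3 + N_{k-1}.
  N_0 = 3
  N_1 = 3 + 3 = 6
  N_2 = 3 + 6 = 9
  Explicitly: r, p, n, f(r), f(p), f(n), f(f(r)), f(f(p)), f(f(n)).
So there are 9 ground terms available for substitution.
The clause has 2 distinct variables (y, x), each appearing in the body. In the free term algebra distinct substitutions yield syntactically distinct ground instances.
Number of ground instances = 9^2 = 81.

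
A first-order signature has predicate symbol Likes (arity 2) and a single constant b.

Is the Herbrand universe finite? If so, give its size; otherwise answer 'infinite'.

1

There are no function symbols, so the only ground term is the single constant.
The Herbrand universe is {b}, finite with 1 element.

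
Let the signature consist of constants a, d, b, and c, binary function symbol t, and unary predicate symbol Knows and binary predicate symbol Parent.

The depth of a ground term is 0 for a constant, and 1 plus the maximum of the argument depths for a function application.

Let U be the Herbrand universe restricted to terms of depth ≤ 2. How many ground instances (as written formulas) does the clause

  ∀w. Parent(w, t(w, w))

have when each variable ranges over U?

404

Ground terms of depth ≤ 2:
  Let N_k = |{terms of depth ≤ k}|. Then N_0 = 4 and N_k = 4 + N_{k-1}^2 for k ≥ 1 (one summand per function symbol, arity giving the exponent).
  N_0 = 4
  N_1 = 4 + 4^2 = 20
  N_2 = 4 + 20^2 = 404
So there are 404 ground terms available for substitution.
The clause has 1 distinct variable (w), which appears in the body. In the free term algebra distinct substitutions yield syntactically distinct ground instances.
Number of ground instances = 404.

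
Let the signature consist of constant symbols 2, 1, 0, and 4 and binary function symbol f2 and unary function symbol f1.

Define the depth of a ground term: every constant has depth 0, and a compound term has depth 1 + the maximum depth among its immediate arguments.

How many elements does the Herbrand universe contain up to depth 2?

604

If N_k denotes the number of depth-≤k ground terms, the 4 constants give N_0 = 4, and each function symbol of arity r contributes N_{k-1}^r new terms at level k: N_k = 4 + N_{k-1}^2 + N_{k-1}.
N_0 = 4
N_1 = 4 + 4^2 + 4 = 24
N_2 = 4 + 24^2 + 24 = 604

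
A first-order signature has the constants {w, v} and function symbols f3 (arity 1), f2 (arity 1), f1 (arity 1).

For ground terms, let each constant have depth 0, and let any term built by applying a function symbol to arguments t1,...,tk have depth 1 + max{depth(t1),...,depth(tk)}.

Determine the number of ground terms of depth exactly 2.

18

Let N_k = |{terms of depth ≤ k}|. Then N_0 = 2 and N_k = 2 + N_{k-1} + N_{k-1} + N_{k-1} for k ≥ 1 (one summand per function symbol, arity giving the exponent).
N_0 = 2
N_1 = 2 + 2 + 2 + 2 = 8
N_2 = 2 + 8 + 8 + 8 = 26
Terms of depth exactly 2: N_2 − N_1 = 26 − 8 = 18.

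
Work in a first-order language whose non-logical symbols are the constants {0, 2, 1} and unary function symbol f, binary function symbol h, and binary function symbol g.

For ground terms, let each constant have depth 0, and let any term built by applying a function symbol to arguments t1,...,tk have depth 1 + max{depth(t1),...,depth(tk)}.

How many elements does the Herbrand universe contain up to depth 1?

24

Let N_k = |{terms of depth ≤ k}|. Then N_0 = 3 and N_k = 3 + N_{k-1} + N_{k-1}^2 + N_{k-1}^2 for k ≥ 1 (one summand per function symbol, arity giving the exponent).
N_0 = 3
N_1 = 3 + 3 + 3^2 + 3^2 = 24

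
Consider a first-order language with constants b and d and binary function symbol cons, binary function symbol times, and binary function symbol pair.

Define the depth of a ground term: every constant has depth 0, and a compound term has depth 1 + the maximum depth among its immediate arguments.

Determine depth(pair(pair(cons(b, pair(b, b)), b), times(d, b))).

4

depth(pair(b, b)) = 1 + max(0, 0) = 1
depth(cons(b, pair(b, b))) = 1 + max(0, 1) = 2
depth(pair(cons(b, pair(b, b)), b)) = 1 + max(2, 0) = 3
depth(times(d, b)) = 1 + max(0, 0) = 1
depth(pair(pair(cons(b, pair(b, b)), b), times(d, b))) = 1 + max(3, 1) = 4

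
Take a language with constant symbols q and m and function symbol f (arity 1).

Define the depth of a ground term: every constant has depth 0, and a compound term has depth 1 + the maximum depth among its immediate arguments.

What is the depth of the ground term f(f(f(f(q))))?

depth(f(q)) = 1 + depth(q) = 1 + 0 = 1
depth(f(f(q))) = 1 + depth(f(q)) = 1 + 1 = 2
depth(f(f(f(q)))) = 1 + depth(f(f(q))) = 1 + 2 = 3
depth(f(f(f(f(q))))) = 1 + depth(f(f(f(q)))) = 1 + 3 = 4

4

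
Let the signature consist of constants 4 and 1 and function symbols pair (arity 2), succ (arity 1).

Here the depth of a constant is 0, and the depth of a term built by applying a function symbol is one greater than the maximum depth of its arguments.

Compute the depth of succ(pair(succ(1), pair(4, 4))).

3

depth(succ(1)) = 1 + depth(1) = 1 + 0 = 1
depth(pair(4, 4)) = 1 + max(0, 0) = 1
depth(pair(succ(1), pair(4, 4))) = 1 + max(1, 1) = 2
depth(succ(pair(succ(1), pair(4, 4)))) = 1 + depth(pair(succ(1), pair(4, 4))) = 1 + 2 = 3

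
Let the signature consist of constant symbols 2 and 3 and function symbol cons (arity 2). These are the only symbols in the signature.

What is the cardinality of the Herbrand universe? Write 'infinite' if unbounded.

infinite

The signature has at least one function symbol (cons, arity 2) and at least one constant (2).
Iterating cons gives infinitely many distinct ground terms: 2, cons(2, 2), cons(cons(2, 2), cons(2, 2)), ...
So the Herbrand universe is infinite.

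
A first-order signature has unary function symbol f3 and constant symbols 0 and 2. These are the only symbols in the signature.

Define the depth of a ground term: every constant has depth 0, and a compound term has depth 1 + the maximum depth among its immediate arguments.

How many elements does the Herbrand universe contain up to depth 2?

6

Let N_k count ground terms of depth at most k. Each non-constant term of depth ≤ k is some function symbol applied to depth-≤(k−1) arguments, giving N_k = 2 + N_{k-1}.
N_0 = 2
N_1 = 2 + 2 = 4
N_2 = 2 + 4 = 6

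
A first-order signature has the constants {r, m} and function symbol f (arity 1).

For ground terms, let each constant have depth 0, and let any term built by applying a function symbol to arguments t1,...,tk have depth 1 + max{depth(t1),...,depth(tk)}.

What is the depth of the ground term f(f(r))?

depth(f(r)) = 1 + depth(r) = 1 + 0 = 1
depth(f(f(r))) = 1 + depth(f(r)) = 1 + 1 = 2

2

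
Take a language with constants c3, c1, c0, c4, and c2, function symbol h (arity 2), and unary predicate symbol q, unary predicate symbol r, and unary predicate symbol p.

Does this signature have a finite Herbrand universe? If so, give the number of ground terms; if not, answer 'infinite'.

The signature has at least one function symbol (h, arity 2) and at least one constant (c3).
Iterating h gives infinitely many distinct ground terms: c3, h(c3, c3), h(h(c3, c3), h(c3, c3)), ...
So the Herbrand universe is infinite.

infinite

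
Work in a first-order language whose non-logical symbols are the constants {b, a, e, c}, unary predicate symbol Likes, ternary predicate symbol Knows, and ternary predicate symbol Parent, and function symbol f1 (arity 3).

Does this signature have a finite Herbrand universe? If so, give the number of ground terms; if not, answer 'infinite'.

infinite

The signature has at least one function symbol (f1, arity 3) and at least one constant (b).
Iterating f1 gives infinitely many distinct ground terms: b, f1(b, b, b), f1(f1(b, b, b), f1(b, b, b), f1(b, b, b)), ...
So the Herbrand universe is infinite.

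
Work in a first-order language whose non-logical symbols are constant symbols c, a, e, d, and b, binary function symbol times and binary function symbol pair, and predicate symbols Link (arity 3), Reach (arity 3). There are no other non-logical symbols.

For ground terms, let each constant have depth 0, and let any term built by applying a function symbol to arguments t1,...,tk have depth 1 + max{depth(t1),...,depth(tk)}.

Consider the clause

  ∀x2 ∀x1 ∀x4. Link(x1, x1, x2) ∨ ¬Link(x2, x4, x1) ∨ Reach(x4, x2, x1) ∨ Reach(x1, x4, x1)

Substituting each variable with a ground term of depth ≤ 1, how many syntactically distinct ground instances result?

Ground terms of depth ≤ 1:
  If N_k denotes the number of depth-≤k ground terms, the 5 constants give N_0 = 5, and each function symbol of arity r contributes N_{k-1}^r new terms at level k: N_k = 5 + N_{k-1}^2 + N_{k-1}^2.
  N_0 = 5
  N_1 = 5 + 5^2 + 5^2 = 55
So there are 55 ground terms available for substitution.
The body mentions every one of the 3 quantified variables; since ground terms form a free algebra, no two substitutions collapse to the same formula.
Number of ground instances = 55^3 = 166375.

166375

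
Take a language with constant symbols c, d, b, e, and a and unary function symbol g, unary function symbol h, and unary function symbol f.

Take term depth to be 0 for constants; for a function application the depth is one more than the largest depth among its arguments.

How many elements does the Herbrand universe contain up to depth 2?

65

Count level by level. With function symbols g/1, h/1, f/1, the terms of depth ≤ k are the 5 constants together with each function applied to depth-≤(k−1) tuples, so N_k = 5 + N_{k-1} + N_{k-1} + N_{k-1}.
N_0 = 5
N_1 = 5 + 5 + 5 + 5 = 20
N_2 = 5 + 20 + 20 + 20 = 65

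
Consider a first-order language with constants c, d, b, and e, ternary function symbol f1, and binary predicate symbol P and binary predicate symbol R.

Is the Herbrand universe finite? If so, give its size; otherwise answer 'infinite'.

infinite

The signature has at least one function symbol (f1, arity 3) and at least one constant (c).
Iterating f1 gives infinitely many distinct ground terms: c, f1(c, c, c), f1(f1(c, c, c), f1(c, c, c), f1(c, c, c)), ...
So the Herbrand universe is infinite.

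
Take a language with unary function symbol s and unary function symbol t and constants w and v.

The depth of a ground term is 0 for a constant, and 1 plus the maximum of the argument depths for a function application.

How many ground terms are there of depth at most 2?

14

Let N_k count ground terms of depth at most k. Each non-constant term of depth ≤ k is some function symbol applied to depth-≤(k−1) arguments, giving N_k = 2 + N_{k-1} + N_{k-1}.
N_0 = 2
N_1 = 2 + 2 + 2 = 6
N_2 = 2 + 6 + 6 = 14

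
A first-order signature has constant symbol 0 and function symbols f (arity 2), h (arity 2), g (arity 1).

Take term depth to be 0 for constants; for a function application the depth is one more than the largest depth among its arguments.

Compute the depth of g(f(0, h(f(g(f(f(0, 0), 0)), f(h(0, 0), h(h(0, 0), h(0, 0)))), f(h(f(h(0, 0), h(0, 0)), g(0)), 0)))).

depth(f(0, 0)) = 1 + max(0, 0) = 1
depth(f(f(0, 0), 0)) = 1 + max(1, 0) = 2
depth(g(f(f(0, 0), 0))) = 1 + depth(f(f(0, 0), 0)) = 1 + 2 = 3
depth(h(0, 0)) = 1 + max(0, 0) = 1
depth(h(h(0, 0), h(0, 0))) = 1 + max(1, 1) = 2
depth(f(h(0, 0), h(h(0, 0), h(0, 0)))) = 1 + max(1, 2) = 3
depth(f(g(f(f(0, 0), 0)), f(h(0, 0), h(h(0, 0), h(0, 0))))) = 1 + max(3, 3) = 4
depth(f(h(0, 0), h(0, 0))) = 1 + max(1, 1) = 2
depth(g(0)) = 1 + depth(0) = 1 + 0 = 1
depth(h(f(h(0, 0), h(0, 0)), g(0))) = 1 + max(2, 1) = 3
depth(f(h(f(h(0, 0), h(0, 0)), g(0)), 0)) = 1 + max(3, 0) = 4
depth(h(f(g(f(f(0, 0), 0)), f(h(0, 0), h(h(0, 0), h(0, 0)))), f(h(f(h(0, 0), h(0, 0)), g(0)), 0))) = 1 + max(4, 4) = 5
depth(f(0, h(f(g(f(f(0, 0), 0)), f(h(0, 0), h(h(0, 0), h(0, 0)))), f(h(f(h(0, 0), h(0, 0)), g(0)), 0)))) = 1 + max(0, 5) = 6
depth(g(f(0, h(f(g(f(f(0, 0), 0)), f(h(0, 0), h(h(0, 0), h(0, 0)))), f(h(f(h(0, 0), h(0, 0)), g(0)), 0))))) = 1 + depth(f(0, h(f(g(f(f(0, 0), 0)), f(h(0, 0), h(h(0, 0), h(0, 0)))), f(h(f(h(0, 0), h(0, 0)), g(0)), 0)))) = 1 + 6 = 7

7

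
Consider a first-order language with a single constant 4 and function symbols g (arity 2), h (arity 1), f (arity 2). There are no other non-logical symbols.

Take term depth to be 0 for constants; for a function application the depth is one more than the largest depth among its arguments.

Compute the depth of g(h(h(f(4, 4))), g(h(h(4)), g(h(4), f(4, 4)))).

depth(f(4, 4)) = 1 + max(0, 0) = 1
depth(h(f(4, 4))) = 1 + depth(f(4, 4)) = 1 + 1 = 2
depth(h(h(f(4, 4)))) = 1 + depth(h(f(4, 4))) = 1 + 2 = 3
depth(h(4)) = 1 + depth(4) = 1 + 0 = 1
depth(h(h(4))) = 1 + depth(h(4)) = 1 + 1 = 2
depth(g(h(4), f(4, 4))) = 1 + max(1, 1) = 2
depth(g(h(h(4)), g(h(4), f(4, 4)))) = 1 + max(2, 2) = 3
depth(g(h(h(f(4, 4))), g(h(h(4)), g(h(4), f(4, 4))))) = 1 + max(3, 3) = 4

4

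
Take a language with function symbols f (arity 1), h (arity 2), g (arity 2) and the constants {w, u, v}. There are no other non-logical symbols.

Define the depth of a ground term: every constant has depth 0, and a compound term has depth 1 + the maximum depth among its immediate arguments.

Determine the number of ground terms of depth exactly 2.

Let N_k = |{terms of depth ≤ k}|. Then N_0 = 3 and N_k = 3 + N_{k-1} + N_{k-1}^2 + N_{k-1}^2 for k ≥ 1 (one summand per function symbol, arity giving the exponent).
N_0 = 3
N_1 = 3 + 3 + 3^2 + 3^2 = 24
N_2 = 3 + 24 + 24^2 + 24^2 = 1179
Terms of depth exactly 2: N_2 − N_1 = 1179 − 24 = 1155.

1155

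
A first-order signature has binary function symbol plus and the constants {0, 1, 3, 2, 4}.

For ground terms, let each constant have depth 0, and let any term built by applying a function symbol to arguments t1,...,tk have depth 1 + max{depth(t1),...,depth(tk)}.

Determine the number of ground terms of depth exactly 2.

Count level by level. With function symbols plus/2, the terms of depth ≤ k are the 5 constants together with each function applied to depth-≤(k−1) tuples, so N_k = 5 + N_{k-1}^2.
N_0 = 5
N_1 = 5 + 5^2 = 30
N_2 = 5 + 30^2 = 905
Terms of depth exactly 2: N_2 − N_1 = 905 − 30 = 875.

875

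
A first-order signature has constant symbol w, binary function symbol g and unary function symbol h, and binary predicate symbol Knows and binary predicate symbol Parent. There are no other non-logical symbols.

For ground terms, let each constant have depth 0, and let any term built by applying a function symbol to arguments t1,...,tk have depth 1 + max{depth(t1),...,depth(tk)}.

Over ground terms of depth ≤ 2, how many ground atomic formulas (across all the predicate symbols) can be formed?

First count ground terms of depth ≤ 2.
Write N_k for the number of ground terms of depth ≤ k. A term of depth ≤ k is either a constant or a function symbol applied to arguments of depth ≤ k−1, so N_k = 1 + N_{k-1}^2 + N_{k-1}.
N_0 = 1
N_1 = 1 + 1^2 + 1 = 3
N_2 = 1 + 3^2 + 3 = 13
So |H| = 13.
Ground atoms are formed by filling each argument slot of a predicate with a term from H, so an r-ary predicate gives |H|^r atoms:
  Knows: 13^2 = 169;  Parent: 13^2 = 169
Total ground atoms: 169 + 169 = 338.

338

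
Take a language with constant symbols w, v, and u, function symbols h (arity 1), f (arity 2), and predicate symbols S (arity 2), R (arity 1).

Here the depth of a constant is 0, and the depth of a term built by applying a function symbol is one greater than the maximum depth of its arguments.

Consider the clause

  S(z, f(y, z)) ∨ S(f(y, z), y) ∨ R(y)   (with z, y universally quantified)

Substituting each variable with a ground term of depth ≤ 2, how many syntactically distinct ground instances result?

Ground terms of depth ≤ 2:
  Count level by level. With function symbols h/1, f/2, the terms of depth ≤ k are the 3 constants together with each function applied to depth-≤(k−1) tuples, so N_k = 3 + N_{k-1} + N_{k-1}^2.
  N_0 = 3
  N_1 = 3 + 3 + 3^2 = 15
  N_2 = 3 + 15 + 15^2 = 243
So there are 243 ground terms available for substitution.
The clause has 2 distinct variables (z, y), each appearing in the body. In the free term algebra distinct substitutions yield syntactically distinct ground instances.
Number of ground instances = 243^2 = 59049.

59049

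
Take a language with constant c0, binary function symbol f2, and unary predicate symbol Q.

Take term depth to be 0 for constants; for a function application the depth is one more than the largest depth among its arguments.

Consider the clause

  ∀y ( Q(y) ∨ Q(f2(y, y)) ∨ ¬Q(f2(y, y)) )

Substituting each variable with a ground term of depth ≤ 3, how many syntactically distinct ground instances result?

Ground terms of depth ≤ 3:
  Let N_k count ground terms of depth at most k. Each non-constant term of depth ≤ k is some function symbol applied to depth-≤(k−1) arguments, giving N_k = 1 + N_{k-1}^2.
  N_0 = 1
  N_1 = 1 + 1^2 = 2
  N_2 = 1 + 2^2 = 5
  N_3 = 1 + 5^2 = 26
So there are 26 ground terms available for substitution.
The clause has 1 distinct variable (y), which appears in the body. In the free term algebra distinct substitutions yield syntactically distinct ground instances.
Number of ground instances = 26.

26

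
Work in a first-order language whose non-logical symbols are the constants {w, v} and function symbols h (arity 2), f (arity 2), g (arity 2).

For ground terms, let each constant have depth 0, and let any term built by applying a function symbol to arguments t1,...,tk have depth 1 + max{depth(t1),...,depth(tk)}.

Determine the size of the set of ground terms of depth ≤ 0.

Count level by level. With function symbols h/2, f/2, g/2, the terms of depth ≤ k are the 2 constants together with each function applied to depth-≤(k−1) tuples, so N_k = 2 + N_{k-1}^2 + N_{k-1}^2 + N_{k-1}^2.
N_0 = 2

2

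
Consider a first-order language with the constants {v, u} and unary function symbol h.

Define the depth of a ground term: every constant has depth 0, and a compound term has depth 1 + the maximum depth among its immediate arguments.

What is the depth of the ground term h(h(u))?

depth(h(u)) = 1 + depth(u) = 1 + 0 = 1
depth(h(h(u))) = 1 + depth(h(u)) = 1 + 1 = 2

2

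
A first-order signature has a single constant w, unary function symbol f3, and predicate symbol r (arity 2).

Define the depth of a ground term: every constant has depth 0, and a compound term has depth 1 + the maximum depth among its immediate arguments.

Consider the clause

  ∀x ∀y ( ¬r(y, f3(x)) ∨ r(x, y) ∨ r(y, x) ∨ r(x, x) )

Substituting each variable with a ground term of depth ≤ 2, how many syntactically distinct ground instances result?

9

Ground terms of depth ≤ 2:
  Let N_k count ground terms of depth at most k. Each non-constant term of depth ≤ k is some function symbol applied to depth-≤(k−1) arguments, giving N_k = 1 + N_{k-1}.
  N_0 = 1
  N_1 = 1 + 1 = 2
  N_2 = 1 + 2 = 3
So there are 3 ground terms available for substitution.
The clause has 2 distinct variables (x, y), each appearing in the body. In the free term algebra distinct substitutions yield syntactically distinct ground instances.
Number of ground instances = 3^2 = 9.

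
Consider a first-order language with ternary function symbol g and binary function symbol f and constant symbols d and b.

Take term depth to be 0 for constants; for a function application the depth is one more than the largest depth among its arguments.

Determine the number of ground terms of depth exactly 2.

2928

If N_k denotes the number of depth-≤k ground terms, the 2 constants give N_0 = 2, and each function symbol of arity r contributes N_{k-1}^r new terms at level k: N_k = 2 + N_{k-1}^3 + N_{k-1}^2.
N_0 = 2
N_1 = 2 + 2^3 + 2^2 = 14
N_2 = 2 + 14^3 + 14^2 = 2942
Terms of depth exactly 2: N_2 − N_1 = 2942 − 14 = 2928.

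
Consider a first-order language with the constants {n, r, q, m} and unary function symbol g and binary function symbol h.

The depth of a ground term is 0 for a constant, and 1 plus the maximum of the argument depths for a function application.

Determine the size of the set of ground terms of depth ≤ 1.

Count level by level. With function symbols g/1, h/2, the terms of depth ≤ k are the 4 constants together with each function applied to depth-≤(k−1) tuples, so N_k = 4 + N_{k-1} + N_{k-1}^2.
N_0 = 4
N_1 = 4 + 4 + 4^2 = 24

24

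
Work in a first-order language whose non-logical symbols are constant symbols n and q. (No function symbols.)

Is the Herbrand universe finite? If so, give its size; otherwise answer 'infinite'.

2

There are no function symbols, so every ground term is one of the 2 constants.
The Herbrand universe is {n, q}, which is finite with 2 elements.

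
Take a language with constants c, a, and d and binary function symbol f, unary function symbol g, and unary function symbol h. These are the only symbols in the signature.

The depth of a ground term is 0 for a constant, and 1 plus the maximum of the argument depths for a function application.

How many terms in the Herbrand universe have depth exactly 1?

15

Write N_k for the number of ground terms of depth ≤ k. A term of depth ≤ k is either a constant or a function symbol applied to arguments of depth ≤ k−1, so N_k = 3 + N_{k-1}^2 + N_{k-1} + N_{k-1}.
N_0 = 3
N_1 = 3 + 3^2 + 3 + 3 = 18
Terms of depth exactly 1: N_1 − N_0 = 18 − 3 = 15.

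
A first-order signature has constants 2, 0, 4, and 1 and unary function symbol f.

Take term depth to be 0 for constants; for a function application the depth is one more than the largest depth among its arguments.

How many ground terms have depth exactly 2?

4

Let N_k count ground terms of depth at most k. Each non-constant term of depth ≤ k is some function symbol applied to depth-≤(k−1) arguments, giving N_k = 4 + N_{k-1}.
N_0 = 4
N_1 = 4 + 4 = 8
N_2 = 4 + 8 = 12
Terms of depth exactly 2: N_2 − N_1 = 12 − 8 = 4.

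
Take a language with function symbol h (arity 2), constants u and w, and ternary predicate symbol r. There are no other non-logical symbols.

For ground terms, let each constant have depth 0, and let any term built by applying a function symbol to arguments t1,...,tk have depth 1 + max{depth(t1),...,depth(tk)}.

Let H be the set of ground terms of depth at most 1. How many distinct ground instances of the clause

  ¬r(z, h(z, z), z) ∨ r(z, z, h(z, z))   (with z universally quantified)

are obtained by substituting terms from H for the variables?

Ground terms of depth ≤ 1:
  Write N_k for the number of ground terms of depth ≤ k. A term of depth ≤ k is either a constant or a function symbol applied to arguments of depth ≤ k−1, so N_k = 2 + N_{k-1}^2.
  N_0 = 2
  N_1 = 2 + 2^2 = 6
So there are 6 ground terms available for substitution.
The variable z ranges independently over the available ground terms, and distinct assignments produce distinct instances.
Number of ground instances = 6.

6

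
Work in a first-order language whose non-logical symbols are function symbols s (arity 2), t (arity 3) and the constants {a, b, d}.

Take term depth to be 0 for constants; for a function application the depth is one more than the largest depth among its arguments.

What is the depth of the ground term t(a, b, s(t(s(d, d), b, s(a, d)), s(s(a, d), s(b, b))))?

depth(s(d, d)) = 1 + max(0, 0) = 1
depth(s(a, d)) = 1 + max(0, 0) = 1
depth(t(s(d, d), b, s(a, d))) = 1 + max(1, 0, 1) = 2
depth(s(b, b)) = 1 + max(0, 0) = 1
depth(s(s(a, d), s(b, b))) = 1 + max(1, 1) = 2
depth(s(t(s(d, d), b, s(a, d)), s(s(a, d), s(b, b)))) = 1 + max(2, 2) = 3
depth(t(a, b, s(t(s(d, d), b, s(a, d)), s(s(a, d), s(b, b))))) = 1 + max(0, 0, 3) = 4

4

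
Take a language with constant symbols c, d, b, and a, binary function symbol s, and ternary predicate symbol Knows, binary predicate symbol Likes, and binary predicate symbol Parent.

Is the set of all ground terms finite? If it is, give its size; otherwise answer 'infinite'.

infinite

The signature has at least one function symbol (s, arity 2) and at least one constant (c).
Iterating s gives infinitely many distinct ground terms: c, s(c, c), s(s(c, c), s(c, c)), ...
So the Herbrand universe is infinite.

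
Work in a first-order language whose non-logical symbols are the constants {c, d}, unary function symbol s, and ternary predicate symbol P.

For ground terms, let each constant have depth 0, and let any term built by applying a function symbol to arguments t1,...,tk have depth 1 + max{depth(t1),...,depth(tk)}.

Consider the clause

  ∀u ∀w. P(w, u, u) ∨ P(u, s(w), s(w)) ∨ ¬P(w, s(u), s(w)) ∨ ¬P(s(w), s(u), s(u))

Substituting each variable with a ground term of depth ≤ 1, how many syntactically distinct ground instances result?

Ground terms of depth ≤ 1:
  Write N_k for the number of ground terms of depth ≤ k. A term of depth ≤ k is either a constant or a function symbol applied to arguments of depth ≤ k−1, so N_k = 2 + N_{k-1}.
  N_0 = 2
  N_1 = 2 + 2 = 4
So there are 4 ground terms available for substitution.
There are 2 variables to instantiate (u, w), each occurring in at least one literal, so different choices give different ground instances.
Number of ground instances = 4^2 = 16.

16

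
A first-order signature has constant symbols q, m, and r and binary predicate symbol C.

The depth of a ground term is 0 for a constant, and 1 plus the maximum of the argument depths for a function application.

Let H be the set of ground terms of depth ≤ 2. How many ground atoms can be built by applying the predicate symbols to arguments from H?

9

First count ground terms of depth ≤ 2.
With no function symbols every ground term is a constant, so there are exactly 3 ground terms at every depth bound.
N_0 = 3
N_1 = 3
N_2 = 3
Explicitly: q, m, r.
So |H| = 3.
A ground atom is a predicate applied to a tuple of terms from H, so the count is the sum over predicates of |H|^arity:
  C: 3^2 = 9
Total ground atoms: 9.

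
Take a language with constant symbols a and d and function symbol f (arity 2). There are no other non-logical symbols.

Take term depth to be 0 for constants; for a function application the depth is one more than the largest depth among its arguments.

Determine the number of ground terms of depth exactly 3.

Let N_k count ground terms of depth at most k. Each non-constant term of depth ≤ k is some function symbol applied to depth-≤(k−1) arguments, giving N_k = 2 + N_{k-1}^2.
N_0 = 2
N_1 = 2 + 2^2 = 6
N_2 = 2 + 6^2 = 38
N_3 = 2 + 38^2 = 1446
Terms of depth exactly 3: N_3 − N_2 = 1446 − 38 = 1408.

1408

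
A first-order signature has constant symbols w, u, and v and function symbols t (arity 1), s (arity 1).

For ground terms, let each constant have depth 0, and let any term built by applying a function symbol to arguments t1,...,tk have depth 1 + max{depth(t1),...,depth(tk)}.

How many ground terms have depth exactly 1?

6

Let N_k = |{terms of depth ≤ k}|. Then N_0 = 3 and N_k = 3 + N_{k-1} + N_{k-1} for k ≥ 1 (one summand per function symbol, arity giving the exponent).
N_0 = 3
N_1 = 3 + 3 + 3 = 9
Terms of depth exactly 1: N_1 − N_0 = 9 − 3 = 6.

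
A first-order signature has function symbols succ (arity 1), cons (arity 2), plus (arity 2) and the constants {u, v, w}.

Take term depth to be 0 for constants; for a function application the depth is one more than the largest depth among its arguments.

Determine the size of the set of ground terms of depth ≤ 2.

1179

Let N_k = |{terms of depth ≤ k}|. Then N_0 = 3 and N_k = 3 + N_{k-1} + N_{k-1}^2 + N_{k-1}^2 for k ≥ 1 (one summand per function symbol, arity giving the exponent).
N_0 = 3
N_1 = 3 + 3 + 3^2 + 3^2 = 24
N_2 = 3 + 24 + 24^2 + 24^2 = 1179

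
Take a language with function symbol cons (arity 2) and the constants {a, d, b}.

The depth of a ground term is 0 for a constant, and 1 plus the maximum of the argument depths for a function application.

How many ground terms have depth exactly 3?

Count level by level. With function symbols cons/2, the terms of depth ≤ k are the 3 constants together with each function applied to depth-≤(k−1) tuples, so N_k = 3 + N_{k-1}^2.
N_0 = 3
N_1 = 3 + 3^2 = 12
N_2 = 3 + 12^2 = 147
N_3 = 3 + 147^2 = 21612
Terms of depth exactly 3: N_3 − N_2 = 21612 − 147 = 21465.

21465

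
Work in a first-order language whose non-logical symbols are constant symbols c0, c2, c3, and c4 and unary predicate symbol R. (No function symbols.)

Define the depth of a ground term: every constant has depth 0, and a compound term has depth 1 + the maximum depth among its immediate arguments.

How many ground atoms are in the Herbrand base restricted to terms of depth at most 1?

4

First count ground terms of depth ≤ 1.
With no function symbols every ground term is a constant, so there are exactly 4 ground terms at every depth bound.
N_0 = 4
N_1 = 4
Explicitly: c0, c2, c3, c4.
So |H| = 4.
For each predicate symbol, the number of ground atoms is |H| raised to its arity; summing:
  R: 4
Total ground atoms: 4.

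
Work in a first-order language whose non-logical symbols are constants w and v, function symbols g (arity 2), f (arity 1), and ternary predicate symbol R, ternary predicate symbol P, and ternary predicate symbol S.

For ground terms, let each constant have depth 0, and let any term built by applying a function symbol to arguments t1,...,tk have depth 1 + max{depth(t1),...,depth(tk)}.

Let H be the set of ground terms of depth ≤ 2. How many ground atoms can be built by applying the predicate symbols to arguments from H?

1215672

First count ground terms of depth ≤ 2.
If N_k denotes the number of depth-≤k ground terms, the 2 constants give N_0 = 2, and each function symbol of arity r contributes N_{k-1}^r new terms at level k: N_k = 2 + N_{k-1}^2 + N_{k-1}.
N_0 = 2
N_1 = 2 + 2^2 + 2 = 8
N_2 = 2 + 8^2 + 8 = 74
So |H| = 74.
A ground atom is a predicate applied to a tuple of terms from H, so the count is the sum over predicates of |H|^arity:
  R: 74^3 = 405224;  P: 74^3 = 405224;  S: 74^3 = 405224
Total ground atoms: 405224 + 405224 + 405224 = 1215672.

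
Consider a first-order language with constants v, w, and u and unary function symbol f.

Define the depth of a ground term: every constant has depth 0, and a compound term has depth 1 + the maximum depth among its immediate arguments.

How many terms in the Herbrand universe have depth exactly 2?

If N_k denotes the number of depth-≤k ground terms, the 3 constants give N_0 = 3, and each function symbol of arity r contributes N_{k-1}^r new terms at level k: N_k = 3 + N_{k-1}.
N_0 = 3
N_1 = 3 + 3 = 6
N_2 = 3 + 6 = 9
Terms of depth exactly 2: N_2 − N_1 = 9 − 6 = 3.

3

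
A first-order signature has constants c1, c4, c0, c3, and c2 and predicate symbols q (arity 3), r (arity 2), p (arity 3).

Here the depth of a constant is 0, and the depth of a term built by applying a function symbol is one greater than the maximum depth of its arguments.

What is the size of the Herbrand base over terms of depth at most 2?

275

First count ground terms of depth ≤ 2.
With no function symbols every ground term is a constant, so there are exactly 5 ground terms at every depth bound.
N_0 = 5
N_1 = 5
N_2 = 5
So |H| = 5.
Each predicate of arity r yields |H|^r ground atoms (one per choice of an r-tuple from H):
  q: 5^3 = 125;  r: 5^2 = 25;  p: 5^3 = 125
Total ground atoms: 125 + 25 + 125 = 275.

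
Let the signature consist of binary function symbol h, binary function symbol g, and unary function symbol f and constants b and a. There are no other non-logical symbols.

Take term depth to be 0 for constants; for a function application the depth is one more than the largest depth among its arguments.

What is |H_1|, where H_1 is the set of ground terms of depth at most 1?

12

If N_k denotes the number of depth-≤k ground terms, the 2 constants give N_0 = 2, and each function symbol of arity r contributes N_{k-1}^r new terms at level k: N_k = 2 + N_{k-1}^2 + N_{k-1}^2 + N_{k-1}.
N_0 = 2
N_1 = 2 + 2^2 + 2^2 + 2 = 12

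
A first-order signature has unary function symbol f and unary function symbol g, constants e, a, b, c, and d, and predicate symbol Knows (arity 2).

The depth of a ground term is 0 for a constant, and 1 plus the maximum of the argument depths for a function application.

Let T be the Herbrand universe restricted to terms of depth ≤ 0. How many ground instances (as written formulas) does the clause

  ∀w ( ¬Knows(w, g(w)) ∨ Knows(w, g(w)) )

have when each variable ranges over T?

5

Ground terms of depth ≤ 0:
  If N_k denotes the number of depth-≤k ground terms, the 5 constants give N_0 = 5, and each function symbol of arity r contributes N_{k-1}^r new terms at level k: N_k = 5 + N_{k-1} + N_{k-1}.
  N_0 = 5
  Explicitly: e, a, b, c, d.
So there are 5 ground terms available for substitution.
The variable w ranges independently over the available ground terms, and distinct assignments produce distinct instances.
Number of ground instances = 5.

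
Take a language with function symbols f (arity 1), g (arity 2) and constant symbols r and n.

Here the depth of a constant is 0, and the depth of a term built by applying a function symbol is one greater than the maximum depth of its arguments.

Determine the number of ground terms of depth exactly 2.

Let N_k = |{terms of depth ≤ k}|. Then N_0 = 2 and N_k = 2 + N_{k-1} + N_{k-1}^2 for k ≥ 1 (one summand per function symbol, arity giving the exponent).
N_0 = 2
N_1 = 2 + 2 + 2^2 = 8
N_2 = 2 + 8 + 8^2 = 74
Terms of depth exactly 2: N_2 − N_1 = 74 − 8 = 66.

66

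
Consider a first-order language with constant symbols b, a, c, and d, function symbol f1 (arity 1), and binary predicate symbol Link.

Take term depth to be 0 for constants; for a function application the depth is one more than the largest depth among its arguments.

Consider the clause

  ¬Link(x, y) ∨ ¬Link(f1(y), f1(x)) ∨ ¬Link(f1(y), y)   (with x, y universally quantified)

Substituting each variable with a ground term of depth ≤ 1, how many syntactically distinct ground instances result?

Ground terms of depth ≤ 1:
  If N_k denotes the number of depth-≤k ground terms, the 4 constants give N_0 = 4, and each function symbol of arity r contributes N_{k-1}^r new terms at level k: N_k = 4 + N_{k-1}.
  N_0 = 4
  N_1 = 4 + 4 = 8
So there are 8 ground terms available for substitution.
Each of x, y ranges independently over the available ground terms, and distinct assignments produce distinct instances.
Number of ground instances = 8^2 = 64.

64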